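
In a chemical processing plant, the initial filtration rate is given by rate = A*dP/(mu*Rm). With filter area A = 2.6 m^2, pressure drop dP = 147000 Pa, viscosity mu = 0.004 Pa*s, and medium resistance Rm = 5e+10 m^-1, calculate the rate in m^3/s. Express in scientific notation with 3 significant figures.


rate = A * dP / (mu * Rm)
rate = 2.6 * 147000 / (0.004 * 5e+10)
rate = 382200.0 / 2.000e+08
rate = 1.91e-03 m^3/s


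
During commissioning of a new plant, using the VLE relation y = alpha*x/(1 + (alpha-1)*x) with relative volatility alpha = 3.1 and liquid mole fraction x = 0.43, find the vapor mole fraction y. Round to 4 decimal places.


y = alpha*x / (1 + (alpha-1)*x)
y = 3.1*0.43 / (1 + (3.1-1)*0.43)
y = 1.333 / (1 + 0.903)
y = 1.333 / 1.903
y = 0.7005


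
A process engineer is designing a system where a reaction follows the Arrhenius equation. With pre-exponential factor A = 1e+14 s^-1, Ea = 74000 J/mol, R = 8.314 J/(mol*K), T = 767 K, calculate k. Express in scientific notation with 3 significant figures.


k = A * exp(-Ea/(R*T))
k = 1e+14 * exp(-74000 / (8.314 * 767))
k = 1e+14 * exp(-11.604497)
k = 9.12e+08


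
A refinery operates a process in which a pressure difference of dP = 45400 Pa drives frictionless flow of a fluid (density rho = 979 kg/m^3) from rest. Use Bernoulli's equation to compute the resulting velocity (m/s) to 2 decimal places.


v = sqrt(2*dP/rho)
v = sqrt(2*45400/979)
v = sqrt(92.747702)
v = 9.63 m/s


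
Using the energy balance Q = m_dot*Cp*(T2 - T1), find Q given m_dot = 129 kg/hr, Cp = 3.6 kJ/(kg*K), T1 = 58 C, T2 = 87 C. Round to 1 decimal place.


Q = m_dot * Cp * (T2 - T1)
Q = 129 * 3.6 * (87 - 58)
Q = 129 * 3.6 * 29
Q = 13467.6 kJ/hr


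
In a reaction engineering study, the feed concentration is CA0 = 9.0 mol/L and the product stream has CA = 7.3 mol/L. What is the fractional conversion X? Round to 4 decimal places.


X = (CA0 - CA) / CA0
X = (9.0 - 7.3) / 9.0
X = 1.7 / 9.0
X = 0.1889


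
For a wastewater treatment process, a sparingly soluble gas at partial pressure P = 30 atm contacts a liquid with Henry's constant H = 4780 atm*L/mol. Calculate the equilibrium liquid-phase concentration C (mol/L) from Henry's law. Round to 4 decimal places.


C = P / H
C = 30 / 4780
C = 0.0063 mol/L


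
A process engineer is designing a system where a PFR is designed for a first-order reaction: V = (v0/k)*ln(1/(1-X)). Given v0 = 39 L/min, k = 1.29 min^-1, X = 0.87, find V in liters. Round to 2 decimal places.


V = (v0/k) * ln(1/(1-X))
V = (39/1.29) * ln(1/(1-0.87))
V = 30.232558 * ln(7.692308)
V = 30.232558 * 2.040221
V = 61.68 L


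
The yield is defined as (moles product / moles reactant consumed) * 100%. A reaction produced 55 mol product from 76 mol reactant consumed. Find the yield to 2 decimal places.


Yield = (moles product / moles consumed) * 100%
Yield = (55 / 76) * 100
Yield = 0.7237 * 100
Yield = 72.37%


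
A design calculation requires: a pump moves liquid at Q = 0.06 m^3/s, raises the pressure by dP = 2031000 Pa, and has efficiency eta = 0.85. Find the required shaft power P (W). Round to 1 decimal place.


P = Q * dP / eta
P = 0.06 * 2031000 / 0.85
P = 121860.0 / 0.85
P = 143364.7 W


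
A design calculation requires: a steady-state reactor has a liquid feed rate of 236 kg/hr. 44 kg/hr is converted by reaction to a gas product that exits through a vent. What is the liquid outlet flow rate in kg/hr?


Steady-state mass balance on the main outlet: F_out = F_in - F_removed
F_out = 236 - 44
F_out = 192 kg/hr


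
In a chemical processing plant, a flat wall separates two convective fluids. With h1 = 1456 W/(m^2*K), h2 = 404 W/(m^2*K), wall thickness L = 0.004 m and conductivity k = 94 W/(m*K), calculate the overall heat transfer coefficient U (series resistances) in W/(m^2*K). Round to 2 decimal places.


1/U = 1/h1 + L/k + 1/h2
1/U = 1/1456 + 0.004/94 + 1/404
1/U = 0.0006868132 + 4.25532e-05 + 0.0024752475
1/U = 0.0032046139
U = 312.05 W/(m^2*K)


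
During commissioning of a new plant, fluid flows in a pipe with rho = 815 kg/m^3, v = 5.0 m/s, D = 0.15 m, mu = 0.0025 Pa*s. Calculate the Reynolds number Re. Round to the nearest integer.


Re = rho * v * D / mu
Re = 815 * 5.0 * 0.15 / 0.0025
Re = 611.25 / 0.0025
Re = 244500


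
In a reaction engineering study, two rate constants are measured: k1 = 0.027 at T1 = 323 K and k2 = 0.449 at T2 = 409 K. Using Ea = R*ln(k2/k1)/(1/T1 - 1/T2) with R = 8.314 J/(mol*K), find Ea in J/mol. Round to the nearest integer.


Ea = R * ln(k2/k1) / (1/T1 - 1/T2)
ln(k2/k1) = ln(0.449/0.027) = 2.811186
1/T1 - 1/T2 = 1/323 - 1/409 = 0.000650987457
Ea = 8.314 * 2.811186 / 0.000650987457
Ea = 35903 J/mol


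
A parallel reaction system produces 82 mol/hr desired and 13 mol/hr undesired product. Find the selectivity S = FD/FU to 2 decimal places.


S = desired product rate / undesired product rate
S = 82 / 13
S = 6.31


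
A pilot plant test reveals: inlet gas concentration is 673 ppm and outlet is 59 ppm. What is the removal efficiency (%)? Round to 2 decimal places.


Efficiency = (G_in - G_out) / G_in * 100%
Efficiency = (673 - 59) / 673 * 100
Efficiency = 614 / 673 * 100
Efficiency = 91.23%


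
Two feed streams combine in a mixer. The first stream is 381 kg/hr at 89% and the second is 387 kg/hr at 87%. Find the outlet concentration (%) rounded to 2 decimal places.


Mass balance on solute: F1*x1 + F2*x2 = F3*x3
F3 = F1 + F2 = 381 + 387 = 768 kg/hr
x3 = (F1*x1 + F2*x2)/F3
x3 = (381*0.89 + 387*0.87) / 768
x3 = 87.99%


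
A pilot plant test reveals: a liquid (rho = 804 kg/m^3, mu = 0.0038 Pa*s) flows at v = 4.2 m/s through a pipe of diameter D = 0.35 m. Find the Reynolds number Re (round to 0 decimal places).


Re = rho * v * D / mu
Re = 804 * 4.2 * 0.35 / 0.0038
Re = 1181.88 / 0.0038
Re = 311021


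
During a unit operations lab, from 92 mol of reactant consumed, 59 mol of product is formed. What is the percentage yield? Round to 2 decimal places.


Yield = (moles product / moles consumed) * 100%
Yield = (59 / 92) * 100
Yield = 0.6413 * 100
Yield = 64.13%


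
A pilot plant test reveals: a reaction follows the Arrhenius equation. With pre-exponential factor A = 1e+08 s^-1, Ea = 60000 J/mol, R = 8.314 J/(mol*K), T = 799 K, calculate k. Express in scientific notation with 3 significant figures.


k = A * exp(-Ea/(R*T))
k = 1e+08 * exp(-60000 / (8.314 * 799))
k = 1e+08 * exp(-9.032219)
k = 1.19e+04


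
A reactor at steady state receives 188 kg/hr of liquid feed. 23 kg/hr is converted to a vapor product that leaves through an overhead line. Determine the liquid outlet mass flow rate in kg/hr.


Steady-state mass balance on the main outlet: F_out = F_in - F_removed
F_out = 188 - 23
F_out = 165 kg/hr


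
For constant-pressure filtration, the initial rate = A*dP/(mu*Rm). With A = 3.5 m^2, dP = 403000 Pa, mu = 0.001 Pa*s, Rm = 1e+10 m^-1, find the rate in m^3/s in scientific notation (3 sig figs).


rate = A * dP / (mu * Rm)
rate = 3.5 * 403000 / (0.001 * 1e+10)
rate = 1410500.0 / 1.000e+07
rate = 1.41e-01 m^3/s


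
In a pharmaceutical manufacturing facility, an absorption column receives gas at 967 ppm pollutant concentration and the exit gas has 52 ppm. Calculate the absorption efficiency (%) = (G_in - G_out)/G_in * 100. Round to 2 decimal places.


Efficiency = (G_in - G_out) / G_in * 100%
Efficiency = (967 - 52) / 967 * 100
Efficiency = 915 / 967 * 100
Efficiency = 94.62%


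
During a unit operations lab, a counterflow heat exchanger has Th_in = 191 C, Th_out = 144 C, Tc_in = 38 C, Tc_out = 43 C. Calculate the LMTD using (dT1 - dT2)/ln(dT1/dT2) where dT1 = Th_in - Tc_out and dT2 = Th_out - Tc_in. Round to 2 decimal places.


dT1 = Th_in - Tc_out = 191 - 43 = 148
dT2 = Th_out - Tc_in = 144 - 38 = 106
LMTD = (dT1 - dT2) / ln(dT1/dT2)
LMTD = (148 - 106) / ln(148/106)
LMTD = 125.83 K


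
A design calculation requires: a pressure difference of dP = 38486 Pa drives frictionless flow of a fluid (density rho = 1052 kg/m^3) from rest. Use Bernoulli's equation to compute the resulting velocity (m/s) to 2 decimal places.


v = sqrt(2*dP/rho)
v = sqrt(2*38486/1052)
v = sqrt(73.1673)
v = 8.55 m/s


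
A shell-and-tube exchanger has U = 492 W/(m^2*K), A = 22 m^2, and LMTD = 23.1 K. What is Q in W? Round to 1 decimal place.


Q = U * A * LMTD
Q = 492 * 22 * 23.1
Q = 250034.4 W


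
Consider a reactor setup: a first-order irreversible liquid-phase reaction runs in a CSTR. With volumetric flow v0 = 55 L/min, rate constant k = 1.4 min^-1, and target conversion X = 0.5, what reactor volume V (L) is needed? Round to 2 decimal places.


V = v0 * X / (k * (1 - X))
V = 55 * 0.5 / (1.4 * (1 - 0.5))
V = 27.5 / (1.4 * 0.5)
V = 27.5 / 0.7
V = 39.29 L


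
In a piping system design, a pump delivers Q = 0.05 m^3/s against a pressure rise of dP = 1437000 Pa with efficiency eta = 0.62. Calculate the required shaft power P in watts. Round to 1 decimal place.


P = Q * dP / eta
P = 0.05 * 1437000 / 0.62
P = 71850.0 / 0.62
P = 115887.1 W


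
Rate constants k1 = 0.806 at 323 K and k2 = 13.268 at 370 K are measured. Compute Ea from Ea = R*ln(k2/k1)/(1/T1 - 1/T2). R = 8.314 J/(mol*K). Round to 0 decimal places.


Ea = R * ln(k2/k1) / (1/T1 - 1/T2)
ln(k2/k1) = ln(13.268/0.806) = 2.8010267
1/T1 - 1/T2 = 1/323 - 1/370 = 0.000393272529
Ea = 8.314 * 2.8010267 / 0.000393272529
Ea = 59215 J/mol


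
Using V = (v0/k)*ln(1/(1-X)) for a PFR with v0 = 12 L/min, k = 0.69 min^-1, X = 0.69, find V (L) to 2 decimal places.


V = (v0/k) * ln(1/(1-X))
V = (12/0.69) * ln(1/(1-0.69))
V = 17.391304 * ln(3.225806)
V = 17.391304 * 1.171183
V = 20.37 L


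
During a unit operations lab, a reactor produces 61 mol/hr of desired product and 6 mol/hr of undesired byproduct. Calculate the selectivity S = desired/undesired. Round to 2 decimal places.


S = desired product rate / undesired product rate
S = 61 / 6
S = 10.17


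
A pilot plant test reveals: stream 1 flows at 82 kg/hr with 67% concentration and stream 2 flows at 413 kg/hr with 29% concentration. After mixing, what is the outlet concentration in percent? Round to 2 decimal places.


Mass balance on solute: F1*x1 + F2*x2 = F3*x3
F3 = F1 + F2 = 82 + 413 = 495 kg/hr
x3 = (F1*x1 + F2*x2)/F3
x3 = (82*0.67 + 413*0.29) / 495
x3 = 35.29%


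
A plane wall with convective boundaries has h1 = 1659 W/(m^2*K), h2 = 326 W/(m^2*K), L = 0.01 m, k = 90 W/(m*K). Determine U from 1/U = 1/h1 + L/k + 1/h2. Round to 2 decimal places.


1/U = 1/h1 + L/k + 1/h2
1/U = 1/1659 + 0.01/90 + 1/326
1/U = 0.0006027728 + 0.0001111111 + 0.0030674847
1/U = 0.0037813686
U = 264.45 W/(m^2*K)


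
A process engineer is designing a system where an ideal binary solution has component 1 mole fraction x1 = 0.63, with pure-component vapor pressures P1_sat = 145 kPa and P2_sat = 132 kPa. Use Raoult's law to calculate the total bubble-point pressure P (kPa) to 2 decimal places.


P = x1*P1_sat + x2*P2_sat
x2 = 1 - x1 = 1 - 0.63 = 0.37
P = 0.63*145 + 0.37*132
P = 91.35 + 48.84
P = 140.19 kPa


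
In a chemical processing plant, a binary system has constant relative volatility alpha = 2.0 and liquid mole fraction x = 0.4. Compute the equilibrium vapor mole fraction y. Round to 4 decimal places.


y = alpha*x / (1 + (alpha-1)*x)
y = 2.0*0.4 / (1 + (2.0-1)*0.4)
y = 0.8 / (1 + 0.4)
y = 0.8 / 1.4
y = 0.5714


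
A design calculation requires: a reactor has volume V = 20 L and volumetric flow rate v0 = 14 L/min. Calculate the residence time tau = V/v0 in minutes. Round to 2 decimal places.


tau = V / v0
tau = 20 / 14
tau = 1.43 min


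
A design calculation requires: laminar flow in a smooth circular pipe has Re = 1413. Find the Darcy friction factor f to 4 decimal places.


f = 64 / Re
f = 64 / 1413
f = 0.0453


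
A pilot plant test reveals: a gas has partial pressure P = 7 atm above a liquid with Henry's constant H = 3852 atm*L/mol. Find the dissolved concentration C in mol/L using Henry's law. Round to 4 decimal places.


C = P / H
C = 7 / 3852
C = 0.0018 mol/L


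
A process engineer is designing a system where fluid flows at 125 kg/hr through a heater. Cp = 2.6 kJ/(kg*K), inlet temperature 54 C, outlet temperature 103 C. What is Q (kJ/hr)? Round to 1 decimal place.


Q = m_dot * Cp * (T2 - T1)
Q = 125 * 2.6 * (103 - 54)
Q = 125 * 2.6 * 49
Q = 15925.0 kJ/hr


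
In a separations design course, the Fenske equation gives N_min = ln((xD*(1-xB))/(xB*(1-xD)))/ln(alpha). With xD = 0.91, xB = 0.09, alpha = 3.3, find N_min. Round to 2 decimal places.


N_min = ln((xD*(1-xB))/(xB*(1-xD))) / ln(alpha)
Numerator inside ln: 0.8281 / 0.0081 = 102.234568
ln(102.234568) = 4.62727
ln(alpha) = ln(3.3) = 1.193922
N_min = 4.62727 / 1.193922 = 3.88


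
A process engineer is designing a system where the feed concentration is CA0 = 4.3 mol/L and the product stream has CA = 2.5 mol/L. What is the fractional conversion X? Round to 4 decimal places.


X = (CA0 - CA) / CA0
X = (4.3 - 2.5) / 4.3
X = 1.8 / 4.3
X = 0.4186


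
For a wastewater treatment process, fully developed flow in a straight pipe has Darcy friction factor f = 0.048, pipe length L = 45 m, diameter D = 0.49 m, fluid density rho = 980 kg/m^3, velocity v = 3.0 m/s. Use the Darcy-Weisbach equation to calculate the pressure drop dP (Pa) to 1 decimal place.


dP = f * (L/D) * (rho*v^2/2)
dP = 0.048 * (45/0.49) * (980*3.0^2/2)
L/D = 91.83673469
rho*v^2/2 = 980*9.0/2 = 4410.0
dP = 0.048 * 91.83673469 * 4410.0
dP = 19440.0 Pa


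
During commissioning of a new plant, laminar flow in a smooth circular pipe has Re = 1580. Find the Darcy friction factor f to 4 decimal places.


f = 64 / Re
f = 64 / 1580
f = 0.0405


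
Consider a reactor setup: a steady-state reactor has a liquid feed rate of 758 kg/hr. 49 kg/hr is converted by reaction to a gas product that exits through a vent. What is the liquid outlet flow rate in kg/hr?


Steady-state mass balance on the main outlet: F_out = F_in - F_removed
F_out = 758 - 49
F_out = 709 kg/hr


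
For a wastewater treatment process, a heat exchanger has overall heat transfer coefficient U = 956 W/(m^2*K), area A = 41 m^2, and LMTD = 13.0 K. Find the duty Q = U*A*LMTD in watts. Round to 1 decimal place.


Q = U * A * LMTD
Q = 956 * 41 * 13.0
Q = 509548.0 W


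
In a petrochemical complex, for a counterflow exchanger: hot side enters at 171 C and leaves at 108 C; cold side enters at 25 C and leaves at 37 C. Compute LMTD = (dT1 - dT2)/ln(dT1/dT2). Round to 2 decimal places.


dT1 = Th_in - Tc_out = 171 - 37 = 134
dT2 = Th_out - Tc_in = 108 - 25 = 83
LMTD = (dT1 - dT2) / ln(dT1/dT2)
LMTD = (134 - 83) / ln(134/83)
LMTD = 106.47 K


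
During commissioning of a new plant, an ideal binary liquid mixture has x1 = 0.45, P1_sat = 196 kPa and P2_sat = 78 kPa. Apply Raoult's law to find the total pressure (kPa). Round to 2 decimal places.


P = x1*P1_sat + x2*P2_sat
x2 = 1 - x1 = 1 - 0.45 = 0.55
P = 0.45*196 + 0.55*78
P = 88.2 + 42.9
P = 131.10 kPa


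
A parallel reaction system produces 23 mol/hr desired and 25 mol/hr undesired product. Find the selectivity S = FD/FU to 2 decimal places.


S = desired product rate / undesired product rate
S = 23 / 25
S = 0.92


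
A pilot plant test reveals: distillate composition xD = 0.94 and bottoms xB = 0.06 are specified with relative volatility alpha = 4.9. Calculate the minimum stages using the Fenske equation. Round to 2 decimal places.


N_min = ln((xD*(1-xB))/(xB*(1-xD))) / ln(alpha)
Numerator inside ln: 0.8836 / 0.0036 = 245.444444
ln(245.444444) = 5.503071
ln(alpha) = ln(4.9) = 1.589235
N_min = 5.503071 / 1.589235 = 3.46


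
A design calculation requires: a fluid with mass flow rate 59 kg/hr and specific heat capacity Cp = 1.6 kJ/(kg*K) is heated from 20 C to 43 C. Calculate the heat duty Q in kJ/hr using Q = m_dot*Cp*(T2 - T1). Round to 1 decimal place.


Q = m_dot * Cp * (T2 - T1)
Q = 59 * 1.6 * (43 - 20)
Q = 59 * 1.6 * 23
Q = 2171.2 kJ/hr


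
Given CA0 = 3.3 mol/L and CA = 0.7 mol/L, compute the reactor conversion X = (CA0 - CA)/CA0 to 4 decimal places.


X = (CA0 - CA) / CA0
X = (3.3 - 0.7) / 3.3
X = 2.6 / 3.3
X = 0.7879


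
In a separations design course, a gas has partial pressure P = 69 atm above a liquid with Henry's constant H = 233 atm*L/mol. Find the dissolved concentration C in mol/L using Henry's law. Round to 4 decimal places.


C = P / H
C = 69 / 233
C = 0.2961 mol/L


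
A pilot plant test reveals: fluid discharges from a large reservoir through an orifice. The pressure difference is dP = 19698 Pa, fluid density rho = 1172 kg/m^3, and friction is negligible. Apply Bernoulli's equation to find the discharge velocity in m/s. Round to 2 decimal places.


v = sqrt(2*dP/rho)
v = sqrt(2*19698/1172)
v = sqrt(33.614334)
v = 5.80 m/s


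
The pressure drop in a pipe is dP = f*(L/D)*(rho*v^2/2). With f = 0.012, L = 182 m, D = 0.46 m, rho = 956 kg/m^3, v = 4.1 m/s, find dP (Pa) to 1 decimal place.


dP = f * (L/D) * (rho*v^2/2)
dP = 0.012 * (182/0.46) * (956*4.1^2/2)
L/D = 395.65217391
rho*v^2/2 = 956*16.81/2 = 8035.18
dP = 0.012 * 395.65217391 * 8035.18
dP = 38149.6 Pa


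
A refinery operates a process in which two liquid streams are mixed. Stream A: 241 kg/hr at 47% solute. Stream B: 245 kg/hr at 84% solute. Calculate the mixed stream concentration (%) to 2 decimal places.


Mass balance on solute: F1*x1 + F2*x2 = F3*x3
F3 = F1 + F2 = 241 + 245 = 486 kg/hr
x3 = (F1*x1 + F2*x2)/F3
x3 = (241*0.47 + 245*0.84) / 486
x3 = 65.65%


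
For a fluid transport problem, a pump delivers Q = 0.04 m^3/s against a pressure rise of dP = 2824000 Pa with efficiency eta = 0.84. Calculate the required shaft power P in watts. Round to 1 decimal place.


P = Q * dP / eta
P = 0.04 * 2824000 / 0.84
P = 112960.0 / 0.84
P = 134476.2 W


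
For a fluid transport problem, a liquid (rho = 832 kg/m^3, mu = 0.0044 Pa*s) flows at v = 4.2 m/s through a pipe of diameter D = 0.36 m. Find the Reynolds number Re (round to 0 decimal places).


Re = rho * v * D / mu
Re = 832 * 4.2 * 0.36 / 0.0044
Re = 1257.984 / 0.0044
Re = 285905


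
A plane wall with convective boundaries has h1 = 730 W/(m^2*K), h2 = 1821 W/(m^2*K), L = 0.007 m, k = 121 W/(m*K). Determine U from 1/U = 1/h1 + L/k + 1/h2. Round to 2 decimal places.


1/U = 1/h1 + L/k + 1/h2
1/U = 1/730 + 0.007/121 + 1/1821
1/U = 0.001369863 + 5.78512e-05 + 0.0005491488
1/U = 0.001976863
U = 505.85 W/(m^2*K)


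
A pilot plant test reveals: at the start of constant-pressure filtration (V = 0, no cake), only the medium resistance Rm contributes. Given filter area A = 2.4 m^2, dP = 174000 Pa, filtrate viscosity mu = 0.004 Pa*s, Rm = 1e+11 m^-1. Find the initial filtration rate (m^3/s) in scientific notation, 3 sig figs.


rate = A * dP / (mu * Rm)
rate = 2.4 * 174000 / (0.004 * 1e+11)
rate = 417600.0 / 4.000e+08
rate = 1.04e-03 m^3/s


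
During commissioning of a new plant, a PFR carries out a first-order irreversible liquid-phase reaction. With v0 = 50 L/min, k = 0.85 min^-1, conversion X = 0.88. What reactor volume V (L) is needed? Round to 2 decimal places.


V = (v0/k) * ln(1/(1-X))
V = (50/0.85) * ln(1/(1-0.88))
V = 58.823529 * ln(8.333333)
V = 58.823529 * 2.120263
V = 124.72 L


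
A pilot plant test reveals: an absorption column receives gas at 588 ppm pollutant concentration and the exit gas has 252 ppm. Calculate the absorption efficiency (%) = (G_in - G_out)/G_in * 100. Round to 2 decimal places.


Efficiency = (G_in - G_out) / G_in * 100%
Efficiency = (588 - 252) / 588 * 100
Efficiency = 336 / 588 * 100
Efficiency = 57.14%


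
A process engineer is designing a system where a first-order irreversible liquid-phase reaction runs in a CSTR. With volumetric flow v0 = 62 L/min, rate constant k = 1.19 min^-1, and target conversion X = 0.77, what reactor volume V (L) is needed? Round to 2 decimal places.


V = v0 * X / (k * (1 - X))
V = 62 * 0.77 / (1.19 * (1 - 0.77))
V = 47.74 / (1.19 * 0.23)
V = 47.74 / 0.2737
V = 174.42 L


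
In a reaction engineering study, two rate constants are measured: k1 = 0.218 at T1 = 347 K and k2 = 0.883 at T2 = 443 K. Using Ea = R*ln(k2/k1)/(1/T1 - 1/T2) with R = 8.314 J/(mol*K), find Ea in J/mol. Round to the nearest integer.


Ea = R * ln(k2/k1) / (1/T1 - 1/T2)
ln(k2/k1) = ln(0.883/0.218) = 1.3988301
1/T1 - 1/T2 = 1/347 - 1/443 = 0.000624508037
Ea = 8.314 * 1.3988301 / 0.000624508037
Ea = 18622 J/mol


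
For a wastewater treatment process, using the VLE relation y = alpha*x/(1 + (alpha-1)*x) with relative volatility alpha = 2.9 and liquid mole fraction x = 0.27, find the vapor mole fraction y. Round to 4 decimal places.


y = alpha*x / (1 + (alpha-1)*x)
y = 2.9*0.27 / (1 + (2.9-1)*0.27)
y = 0.783 / (1 + 0.513)
y = 0.783 / 1.513
y = 0.5175


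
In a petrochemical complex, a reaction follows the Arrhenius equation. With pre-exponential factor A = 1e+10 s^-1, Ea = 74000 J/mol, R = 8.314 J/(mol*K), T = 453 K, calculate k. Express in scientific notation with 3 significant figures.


k = A * exp(-Ea/(R*T))
k = 1e+10 * exp(-74000 / (8.314 * 453))
k = 1e+10 * exp(-19.648233)
k = 2.93e+01


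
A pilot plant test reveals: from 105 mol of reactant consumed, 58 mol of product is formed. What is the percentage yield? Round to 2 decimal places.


Yield = (moles product / moles consumed) * 100%
Yield = (58 / 105) * 100
Yield = 0.5524 * 100
Yield = 55.24%


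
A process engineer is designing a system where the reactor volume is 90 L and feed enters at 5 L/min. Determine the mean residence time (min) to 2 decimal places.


tau = V / v0
tau = 90 / 5
tau = 18.00 min


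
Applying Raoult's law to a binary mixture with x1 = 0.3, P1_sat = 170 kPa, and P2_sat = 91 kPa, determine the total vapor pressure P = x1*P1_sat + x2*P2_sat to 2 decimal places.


P = x1*P1_sat + x2*P2_sat
x2 = 1 - x1 = 1 - 0.3 = 0.7
P = 0.3*170 + 0.7*91
P = 51.0 + 63.7
P = 114.70 kPa


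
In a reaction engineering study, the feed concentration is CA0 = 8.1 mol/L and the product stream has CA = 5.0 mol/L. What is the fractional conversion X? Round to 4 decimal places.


X = (CA0 - CA) / CA0
X = (8.1 - 5.0) / 8.1
X = 3.1 / 8.1
X = 0.3827


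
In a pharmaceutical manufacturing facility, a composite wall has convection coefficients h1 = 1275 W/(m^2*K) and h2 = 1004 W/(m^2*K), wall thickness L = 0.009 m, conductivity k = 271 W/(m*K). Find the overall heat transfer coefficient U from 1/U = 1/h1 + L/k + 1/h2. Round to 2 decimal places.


1/U = 1/h1 + L/k + 1/h2
1/U = 1/1275 + 0.009/271 + 1/1004
1/U = 0.0007843137 + 3.32103e-05 + 0.0009960159
1/U = 0.0018135399
U = 551.41 W/(m^2*K)


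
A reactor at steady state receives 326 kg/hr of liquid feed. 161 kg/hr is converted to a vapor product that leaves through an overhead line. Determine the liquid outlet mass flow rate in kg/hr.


Steady-state mass balance on the main outlet: F_out = F_in - F_removed
F_out = 326 - 161
F_out = 165 kg/hr


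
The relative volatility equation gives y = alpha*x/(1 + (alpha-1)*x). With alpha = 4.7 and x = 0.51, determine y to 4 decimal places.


y = alpha*x / (1 + (alpha-1)*x)
y = 4.7*0.51 / (1 + (4.7-1)*0.51)
y = 2.397 / (1 + 1.887)
y = 2.397 / 2.887
y = 0.8303


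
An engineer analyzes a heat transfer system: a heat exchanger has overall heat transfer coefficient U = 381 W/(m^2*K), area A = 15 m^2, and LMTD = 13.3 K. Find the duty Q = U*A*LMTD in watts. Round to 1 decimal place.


Q = U * A * LMTD
Q = 381 * 15 * 13.3
Q = 76009.5 W


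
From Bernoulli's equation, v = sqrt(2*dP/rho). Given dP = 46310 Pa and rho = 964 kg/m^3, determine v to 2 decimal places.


v = sqrt(2*dP/rho)
v = sqrt(2*46310/964)
v = sqrt(96.078838)
v = 9.80 m/s


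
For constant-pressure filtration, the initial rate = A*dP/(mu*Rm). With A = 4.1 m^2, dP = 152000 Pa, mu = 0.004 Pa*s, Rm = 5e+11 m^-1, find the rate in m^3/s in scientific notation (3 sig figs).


rate = A * dP / (mu * Rm)
rate = 4.1 * 152000 / (0.004 * 5e+11)
rate = 623200.0 / 2.000e+09
rate = 3.12e-04 m^3/s


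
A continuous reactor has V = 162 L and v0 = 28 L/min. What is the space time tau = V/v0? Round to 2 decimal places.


tau = V / v0
tau = 162 / 28
tau = 5.79 min


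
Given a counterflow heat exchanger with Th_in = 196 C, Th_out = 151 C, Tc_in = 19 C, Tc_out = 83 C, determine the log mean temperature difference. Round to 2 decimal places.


dT1 = Th_in - Tc_out = 196 - 83 = 113
dT2 = Th_out - Tc_in = 151 - 19 = 132
LMTD = (dT1 - dT2) / ln(dT1/dT2)
LMTD = (113 - 132) / ln(113/132)
LMTD = 122.25 K


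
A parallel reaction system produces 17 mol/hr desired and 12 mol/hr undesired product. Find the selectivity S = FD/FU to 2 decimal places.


S = desired product rate / undesired product rate
S = 17 / 12
S = 1.42


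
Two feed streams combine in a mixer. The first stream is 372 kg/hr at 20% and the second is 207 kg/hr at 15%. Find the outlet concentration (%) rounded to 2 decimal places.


Mass balance on solute: F1*x1 + F2*x2 = F3*x3
F3 = F1 + F2 = 372 + 207 = 579 kg/hr
x3 = (F1*x1 + F2*x2)/F3
x3 = (372*0.2 + 207*0.15) / 579
x3 = 18.21%


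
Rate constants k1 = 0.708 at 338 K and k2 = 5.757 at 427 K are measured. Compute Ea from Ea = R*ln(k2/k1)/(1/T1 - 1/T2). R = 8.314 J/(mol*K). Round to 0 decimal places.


Ea = R * ln(k2/k1) / (1/T1 - 1/T2)
ln(k2/k1) = ln(5.757/0.708) = 2.0957277
1/T1 - 1/T2 = 1/338 - 1/427 = 0.000616659507
Ea = 8.314 * 2.0957277 / 0.000616659507
Ea = 28255 J/mol


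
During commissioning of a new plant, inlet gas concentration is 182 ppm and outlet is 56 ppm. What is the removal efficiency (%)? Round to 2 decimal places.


Efficiency = (G_in - G_out) / G_in * 100%
Efficiency = (182 - 56) / 182 * 100
Efficiency = 126 / 182 * 100
Efficiency = 69.23%


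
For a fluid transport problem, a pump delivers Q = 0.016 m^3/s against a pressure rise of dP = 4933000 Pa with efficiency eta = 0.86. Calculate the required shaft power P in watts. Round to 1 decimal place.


P = Q * dP / eta
P = 0.016 * 4933000 / 0.86
P = 78928.0 / 0.86
P = 91776.7 W


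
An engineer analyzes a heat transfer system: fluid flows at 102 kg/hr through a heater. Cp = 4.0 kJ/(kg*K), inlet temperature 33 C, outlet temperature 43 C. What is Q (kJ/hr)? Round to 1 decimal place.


Q = m_dot * Cp * (T2 - T1)
Q = 102 * 4.0 * (43 - 33)
Q = 102 * 4.0 * 10
Q = 4080.0 kJ/hr


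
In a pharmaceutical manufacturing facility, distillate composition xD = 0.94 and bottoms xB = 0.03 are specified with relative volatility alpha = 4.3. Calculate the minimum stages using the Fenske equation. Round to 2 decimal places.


N_min = ln((xD*(1-xB))/(xB*(1-xD))) / ln(alpha)
Numerator inside ln: 0.9118 / 0.0018 = 506.555556
ln(506.555556) = 6.227634
ln(alpha) = ln(4.3) = 1.458615
N_min = 6.227634 / 1.458615 = 4.27


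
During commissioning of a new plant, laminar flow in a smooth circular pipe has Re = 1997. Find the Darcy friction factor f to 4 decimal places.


f = 64 / Re
f = 64 / 1997
f = 0.0320


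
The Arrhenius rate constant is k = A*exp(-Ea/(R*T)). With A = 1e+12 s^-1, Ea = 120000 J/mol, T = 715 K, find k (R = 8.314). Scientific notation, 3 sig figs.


k = A * exp(-Ea/(R*T))
k = 1e+12 * exp(-120000 / (8.314 * 715))
k = 1e+12 * exp(-20.186693)
k = 1.71e+03


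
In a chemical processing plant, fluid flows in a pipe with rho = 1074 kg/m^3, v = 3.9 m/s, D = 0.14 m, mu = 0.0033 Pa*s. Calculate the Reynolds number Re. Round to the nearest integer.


Re = rho * v * D / mu
Re = 1074 * 3.9 * 0.14 / 0.0033
Re = 586.404 / 0.0033
Re = 177698


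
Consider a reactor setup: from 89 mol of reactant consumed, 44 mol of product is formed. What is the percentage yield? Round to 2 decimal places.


Yield = (moles product / moles consumed) * 100%
Yield = (44 / 89) * 100
Yield = 0.4944 * 100
Yield = 49.44%


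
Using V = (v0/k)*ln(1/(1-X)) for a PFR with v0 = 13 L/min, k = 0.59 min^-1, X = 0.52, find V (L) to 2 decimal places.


V = (v0/k) * ln(1/(1-X))
V = (13/0.59) * ln(1/(1-0.52))
V = 22.033898 * ln(2.083333)
V = 22.033898 * 0.733969
V = 16.17 L


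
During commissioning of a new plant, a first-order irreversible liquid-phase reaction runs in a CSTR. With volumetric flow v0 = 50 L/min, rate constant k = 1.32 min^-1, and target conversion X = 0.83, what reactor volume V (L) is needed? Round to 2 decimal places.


V = v0 * X / (k * (1 - X))
V = 50 * 0.83 / (1.32 * (1 - 0.83))
V = 41.5 / (1.32 * 0.17)
V = 41.5 / 0.2244
V = 184.94 L


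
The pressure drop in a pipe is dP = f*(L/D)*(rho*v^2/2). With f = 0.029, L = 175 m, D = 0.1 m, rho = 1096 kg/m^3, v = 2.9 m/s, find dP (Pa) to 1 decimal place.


dP = f * (L/D) * (rho*v^2/2)
dP = 0.029 * (175/0.1) * (1096*2.9^2/2)
L/D = 1750.0
rho*v^2/2 = 1096*8.41/2 = 4608.68
dP = 0.029 * 1750.0 * 4608.68
dP = 233890.5 Pa


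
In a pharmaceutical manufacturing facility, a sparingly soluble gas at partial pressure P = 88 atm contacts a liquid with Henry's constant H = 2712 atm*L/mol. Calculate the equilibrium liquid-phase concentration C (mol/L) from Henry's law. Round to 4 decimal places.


C = P / H
C = 88 / 2712
C = 0.0324 mol/L


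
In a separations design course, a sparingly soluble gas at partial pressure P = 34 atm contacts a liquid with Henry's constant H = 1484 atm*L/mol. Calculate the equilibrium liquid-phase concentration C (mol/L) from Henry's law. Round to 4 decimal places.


C = P / H
C = 34 / 1484
C = 0.0229 mol/L


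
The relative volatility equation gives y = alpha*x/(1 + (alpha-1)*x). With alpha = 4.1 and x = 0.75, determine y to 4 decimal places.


y = alpha*x / (1 + (alpha-1)*x)
y = 4.1*0.75 / (1 + (4.1-1)*0.75)
y = 3.075 / (1 + 2.325)
y = 3.075 / 3.325
y = 0.9248


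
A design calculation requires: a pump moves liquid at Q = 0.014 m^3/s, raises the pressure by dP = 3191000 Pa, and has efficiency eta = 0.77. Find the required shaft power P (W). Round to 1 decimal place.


P = Q * dP / eta
P = 0.014 * 3191000 / 0.77
P = 44674.0 / 0.77
P = 58018.2 W


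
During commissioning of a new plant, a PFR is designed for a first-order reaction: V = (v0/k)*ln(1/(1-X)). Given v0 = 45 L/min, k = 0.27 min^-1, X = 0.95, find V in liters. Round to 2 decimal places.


V = (v0/k) * ln(1/(1-X))
V = (45/0.27) * ln(1/(1-0.95))
V = 166.666667 * ln(20.0)
V = 166.666667 * 2.995732
V = 499.29 L


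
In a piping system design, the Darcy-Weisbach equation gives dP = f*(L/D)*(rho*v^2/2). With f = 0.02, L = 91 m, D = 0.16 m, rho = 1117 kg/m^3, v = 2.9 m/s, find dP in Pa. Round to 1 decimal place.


dP = f * (L/D) * (rho*v^2/2)
dP = 0.02 * (91/0.16) * (1117*2.9^2/2)
L/D = 568.75
rho*v^2/2 = 1117*8.41/2 = 4696.985
dP = 0.02 * 568.75 * 4696.985
dP = 53428.2 Pa


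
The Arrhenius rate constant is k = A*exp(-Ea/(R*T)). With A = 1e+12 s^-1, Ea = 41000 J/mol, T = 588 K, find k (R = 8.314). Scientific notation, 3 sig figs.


k = A * exp(-Ea/(R*T))
k = 1e+12 * exp(-41000 / (8.314 * 588))
k = 1e+12 * exp(-8.386804)
k = 2.28e+08


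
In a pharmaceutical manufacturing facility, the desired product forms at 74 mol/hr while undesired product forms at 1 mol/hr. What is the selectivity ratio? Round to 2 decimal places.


S = desired product rate / undesired product rate
S = 74 / 1
S = 74.00


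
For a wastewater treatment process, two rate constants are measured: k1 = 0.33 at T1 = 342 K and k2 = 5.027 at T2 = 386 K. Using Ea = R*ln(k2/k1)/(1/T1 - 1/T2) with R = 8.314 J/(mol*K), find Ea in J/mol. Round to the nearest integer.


Ea = R * ln(k2/k1) / (1/T1 - 1/T2)
ln(k2/k1) = ln(5.027/0.33) = 2.723486
1/T1 - 1/T2 = 1/342 - 1/386 = 0.000333303033
Ea = 8.314 * 2.723486 / 0.000333303033
Ea = 67935 J/mol


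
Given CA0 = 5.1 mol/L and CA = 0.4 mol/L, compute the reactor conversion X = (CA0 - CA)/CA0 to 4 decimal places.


X = (CA0 - CA) / CA0
X = (5.1 - 0.4) / 5.1
X = 4.7 / 5.1
X = 0.9216


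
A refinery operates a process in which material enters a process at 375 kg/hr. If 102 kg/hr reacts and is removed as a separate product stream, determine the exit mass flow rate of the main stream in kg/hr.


Steady-state mass balance on the main outlet: F_out = F_in - F_removed
F_out = 375 - 102
F_out = 273 kg/hr


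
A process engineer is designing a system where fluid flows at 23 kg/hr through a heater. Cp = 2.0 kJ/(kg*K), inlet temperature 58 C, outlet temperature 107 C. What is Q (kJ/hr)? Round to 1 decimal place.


Q = m_dot * Cp * (T2 - T1)
Q = 23 * 2.0 * (107 - 58)
Q = 23 * 2.0 * 49
Q = 2254.0 kJ/hr


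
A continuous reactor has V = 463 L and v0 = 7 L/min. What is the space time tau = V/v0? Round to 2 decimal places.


tau = V / v0
tau = 463 / 7
tau = 66.14 min


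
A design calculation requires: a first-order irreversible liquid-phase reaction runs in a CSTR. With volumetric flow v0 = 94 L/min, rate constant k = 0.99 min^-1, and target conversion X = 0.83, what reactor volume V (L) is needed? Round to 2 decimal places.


V = v0 * X / (k * (1 - X))
V = 94 * 0.83 / (0.99 * (1 - 0.83))
V = 78.02 / (0.99 * 0.17)
V = 78.02 / 0.1683
V = 463.58 L


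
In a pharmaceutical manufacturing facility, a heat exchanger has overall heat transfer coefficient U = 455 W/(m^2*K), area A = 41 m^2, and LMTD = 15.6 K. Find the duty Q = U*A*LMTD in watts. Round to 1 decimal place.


Q = U * A * LMTD
Q = 455 * 41 * 15.6
Q = 291018.0 W


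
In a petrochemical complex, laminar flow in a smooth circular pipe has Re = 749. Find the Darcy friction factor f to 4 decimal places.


f = 64 / Re
f = 64 / 749
f = 0.0854


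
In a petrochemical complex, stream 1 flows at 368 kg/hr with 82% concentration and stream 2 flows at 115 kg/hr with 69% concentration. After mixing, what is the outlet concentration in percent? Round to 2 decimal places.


Mass balance on solute: F1*x1 + F2*x2 = F3*x3
F3 = F1 + F2 = 368 + 115 = 483 kg/hr
x3 = (F1*x1 + F2*x2)/F3
x3 = (368*0.82 + 115*0.69) / 483
x3 = 78.90%


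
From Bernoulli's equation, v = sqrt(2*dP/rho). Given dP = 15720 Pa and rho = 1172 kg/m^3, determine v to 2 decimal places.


v = sqrt(2*dP/rho)
v = sqrt(2*15720/1172)
v = sqrt(26.825939)
v = 5.18 m/s


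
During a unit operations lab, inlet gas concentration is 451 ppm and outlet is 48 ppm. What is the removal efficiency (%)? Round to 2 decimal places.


Efficiency = (G_in - G_out) / G_in * 100%
Efficiency = (451 - 48) / 451 * 100
Efficiency = 403 / 451 * 100
Efficiency = 89.36%


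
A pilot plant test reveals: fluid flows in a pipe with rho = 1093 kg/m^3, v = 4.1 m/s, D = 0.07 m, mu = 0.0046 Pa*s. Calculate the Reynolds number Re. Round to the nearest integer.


Re = rho * v * D / mu
Re = 1093 * 4.1 * 0.07 / 0.0046
Re = 313.691 / 0.0046
Re = 68194


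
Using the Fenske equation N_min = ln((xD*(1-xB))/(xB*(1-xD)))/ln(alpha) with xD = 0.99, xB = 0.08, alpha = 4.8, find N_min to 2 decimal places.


N_min = ln((xD*(1-xB))/(xB*(1-xD))) / ln(alpha)
Numerator inside ln: 0.9108 / 0.0008 = 1138.5
ln(1138.5) = 7.037467
ln(alpha) = ln(4.8) = 1.568616
N_min = 7.037467 / 1.568616 = 4.49


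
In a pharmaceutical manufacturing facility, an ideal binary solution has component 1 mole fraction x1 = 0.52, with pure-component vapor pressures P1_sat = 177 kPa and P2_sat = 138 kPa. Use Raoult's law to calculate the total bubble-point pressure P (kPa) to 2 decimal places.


P = x1*P1_sat + x2*P2_sat
x2 = 1 - x1 = 1 - 0.52 = 0.48
P = 0.52*177 + 0.48*138
P = 92.04 + 66.24
P = 158.28 kPa


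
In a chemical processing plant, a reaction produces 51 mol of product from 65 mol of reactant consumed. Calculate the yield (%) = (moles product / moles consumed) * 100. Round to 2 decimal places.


Yield = (moles product / moles consumed) * 100%
Yield = (51 / 65) * 100
Yield = 0.7846 * 100
Yield = 78.46%


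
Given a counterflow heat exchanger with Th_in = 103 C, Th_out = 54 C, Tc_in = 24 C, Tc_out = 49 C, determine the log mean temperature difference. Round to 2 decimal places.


dT1 = Th_in - Tc_out = 103 - 49 = 54
dT2 = Th_out - Tc_in = 54 - 24 = 30
LMTD = (dT1 - dT2) / ln(dT1/dT2)
LMTD = (54 - 30) / ln(54/30)
LMTD = 40.83 K


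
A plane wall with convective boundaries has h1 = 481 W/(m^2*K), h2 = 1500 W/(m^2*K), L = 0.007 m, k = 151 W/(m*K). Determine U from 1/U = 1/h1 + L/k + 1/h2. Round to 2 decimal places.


1/U = 1/h1 + L/k + 1/h2
1/U = 1/481 + 0.007/151 + 1/1500
1/U = 0.0020790021 + 4.63576e-05 + 0.0006666667
1/U = 0.0027920264
U = 358.16 W/(m^2*K)


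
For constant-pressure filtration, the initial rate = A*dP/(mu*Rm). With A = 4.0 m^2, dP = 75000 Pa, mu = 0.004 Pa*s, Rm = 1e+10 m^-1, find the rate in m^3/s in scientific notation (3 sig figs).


rate = A * dP / (mu * Rm)
rate = 4.0 * 75000 / (0.004 * 1e+10)
rate = 300000.0 / 4.000e+07
rate = 7.50e-03 m^3/s


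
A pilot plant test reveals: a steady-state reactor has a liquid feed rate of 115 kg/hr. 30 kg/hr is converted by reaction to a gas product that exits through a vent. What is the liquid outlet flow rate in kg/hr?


Steady-state mass balance on the main outlet: F_out = F_in - F_removed
F_out = 115 - 30
F_out = 85 kg/hr


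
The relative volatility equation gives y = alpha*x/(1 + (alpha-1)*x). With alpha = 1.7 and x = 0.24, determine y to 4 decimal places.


y = alpha*x / (1 + (alpha-1)*x)
y = 1.7*0.24 / (1 + (1.7-1)*0.24)
y = 0.408 / (1 + 0.168)
y = 0.408 / 1.168
y = 0.3493


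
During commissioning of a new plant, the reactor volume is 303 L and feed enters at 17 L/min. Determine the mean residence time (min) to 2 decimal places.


tau = V / v0
tau = 303 / 17
tau = 17.82 min


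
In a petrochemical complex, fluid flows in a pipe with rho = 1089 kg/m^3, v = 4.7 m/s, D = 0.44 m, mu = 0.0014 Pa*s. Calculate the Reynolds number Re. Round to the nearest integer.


Re = rho * v * D / mu
Re = 1089 * 4.7 * 0.44 / 0.0014
Re = 2252.052 / 0.0014
Re = 1608609


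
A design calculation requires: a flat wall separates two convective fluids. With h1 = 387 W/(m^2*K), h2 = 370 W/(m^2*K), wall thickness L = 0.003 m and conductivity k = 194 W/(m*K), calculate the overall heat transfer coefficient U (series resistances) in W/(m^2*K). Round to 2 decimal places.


1/U = 1/h1 + L/k + 1/h2
1/U = 1/387 + 0.003/194 + 1/370
1/U = 0.0025839793 + 1.54639e-05 + 0.0027027027
1/U = 0.0053021459
U = 188.60 W/(m^2*K)


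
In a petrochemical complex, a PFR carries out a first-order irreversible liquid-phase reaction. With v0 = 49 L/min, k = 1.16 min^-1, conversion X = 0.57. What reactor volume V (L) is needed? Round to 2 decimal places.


V = (v0/k) * ln(1/(1-X))
V = (49/1.16) * ln(1/(1-0.57))
V = 42.241379 * ln(2.325581)
V = 42.241379 * 0.84397
V = 35.65 L


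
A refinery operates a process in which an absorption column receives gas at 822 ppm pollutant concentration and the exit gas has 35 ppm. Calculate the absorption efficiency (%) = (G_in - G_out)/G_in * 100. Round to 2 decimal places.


Efficiency = (G_in - G_out) / G_in * 100%
Efficiency = (822 - 35) / 822 * 100
Efficiency = 787 / 822 * 100
Efficiency = 95.74%


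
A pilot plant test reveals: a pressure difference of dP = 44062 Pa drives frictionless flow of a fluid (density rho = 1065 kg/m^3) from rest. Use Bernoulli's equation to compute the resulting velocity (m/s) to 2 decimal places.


v = sqrt(2*dP/rho)
v = sqrt(2*44062/1065)
v = sqrt(82.74554)
v = 9.10 m/s


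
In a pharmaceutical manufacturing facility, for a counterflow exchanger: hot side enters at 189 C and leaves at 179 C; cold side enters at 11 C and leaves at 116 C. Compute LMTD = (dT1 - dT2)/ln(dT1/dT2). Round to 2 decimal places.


dT1 = Th_in - Tc_out = 189 - 116 = 73
dT2 = Th_out - Tc_in = 179 - 11 = 168
LMTD = (dT1 - dT2) / ln(dT1/dT2)
LMTD = (73 - 168) / ln(73/168)
LMTD = 113.98 K


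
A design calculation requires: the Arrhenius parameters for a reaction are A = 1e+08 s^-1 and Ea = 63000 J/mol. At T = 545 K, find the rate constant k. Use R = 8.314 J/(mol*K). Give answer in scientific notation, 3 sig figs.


k = A * exp(-Ea/(R*T))
k = 1e+08 * exp(-63000 / (8.314 * 545))
k = 1e+08 * exp(-13.903816)
k = 9.15e+01
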